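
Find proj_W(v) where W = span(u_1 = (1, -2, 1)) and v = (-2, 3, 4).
proj_W(v) = (-2/3, 4/3, -2/3)

Set up U = [u_1 | ... | u_1] ∈ R^(3×1). The projector onto W = col(U) is P = U (U^T U)^(-1) U^T.
Compute U^T U =
  [6],
and U^T v = (-4).
Solve U^T U · c = U^T v for the coefficients: c = (-2/3). The projection is proj_W(v) = U c.
Check: (v - proj_W(v)) · u_1 = 0  (should be 0).
Result: proj_W(v) = (-2/3, 4/3, -2/3).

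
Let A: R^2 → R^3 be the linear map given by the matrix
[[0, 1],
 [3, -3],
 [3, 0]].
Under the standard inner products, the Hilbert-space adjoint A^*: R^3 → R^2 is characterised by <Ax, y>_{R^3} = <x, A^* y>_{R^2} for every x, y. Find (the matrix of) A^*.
A^* = A^T =
[[0, 3, 3],
 [1, -3, 0]]

For real matrices with standard dot products, the defining identity <Ax, y> = <x, A^* y> gives (Ax)^T y = x^T (A^*) y, i.e. x^T A^T y = x^T (A^*) y. Since this holds for all x, y, we must have A^* = A^T. Therefore
A^* =
[[0, 3, 3],
 [1, -3, 0]].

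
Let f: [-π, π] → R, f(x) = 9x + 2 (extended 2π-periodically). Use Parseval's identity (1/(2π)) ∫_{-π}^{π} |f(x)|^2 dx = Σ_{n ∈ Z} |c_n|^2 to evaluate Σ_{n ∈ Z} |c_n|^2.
Σ |c_n|^2 = 27π^2 + 4

Expand and integrate term by term over [-π, π]:
  ∫ (9x)^2 dx = 81·(2π^3/3); ∫ 2·9·(2)·x dx = 0 (odd integrand); ∫ 2^2 dx = 4·2π.
So (1/(2π)) ∫_{-π}^{π} (9x + 2)^2 dx = 81π^2/3 + 4 = 27π^2 + 4.
Parseval ⇒ Σ |c_n|^2 = 27π^2 + 4.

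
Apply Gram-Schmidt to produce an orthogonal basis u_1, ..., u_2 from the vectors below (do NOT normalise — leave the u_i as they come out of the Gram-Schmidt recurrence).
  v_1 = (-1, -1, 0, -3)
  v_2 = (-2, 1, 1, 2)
Orthogonal basis:
  u_1 = (-1, -1, 0, -3)
  u_2 = (-27/11, 6/11, 1, 7/11)

Apply the Gram-Schmidt recurrence
  u_1 = v_1
  u_i = v_i − Σ_{j<i} ((v_i · u_j) / (u_j · u_j)) · u_j.

Step by step this gives:
  u_1 = (-1, -1, 0, -3)
  u_2 = (-27/11, 6/11, 1, 7/11)

Orthogonality check:
  u_2 · u_1 = 0 (should be 0)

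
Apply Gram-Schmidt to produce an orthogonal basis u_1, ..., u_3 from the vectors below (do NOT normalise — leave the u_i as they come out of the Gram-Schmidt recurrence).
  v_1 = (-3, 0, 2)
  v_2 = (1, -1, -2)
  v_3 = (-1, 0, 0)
Orthogonal basis:
  u_1 = (-3, 0, 2)
  u_2 = (-8/13, -1, -12/13)
  u_3 = (-4/29, 8/29, -6/29)

Apply the Gram-Schmidt recurrence
  u_1 = v_1
  u_i = v_i − Σ_{j<i} ((v_i · u_j) / (u_j · u_j)) · u_j.

Step by step this gives:
  u_1 = (-3, 0, 2)
  u_2 = (-8/13, -1, -12/13)
  u_3 = (-4/29, 8/29, -6/29)

Orthogonality check:
  u_2 · u_1 = 0 (should be 0)
  u_3 · u_1 = 0 (should be 0)
  u_3 · u_2 = 0 (should be 0)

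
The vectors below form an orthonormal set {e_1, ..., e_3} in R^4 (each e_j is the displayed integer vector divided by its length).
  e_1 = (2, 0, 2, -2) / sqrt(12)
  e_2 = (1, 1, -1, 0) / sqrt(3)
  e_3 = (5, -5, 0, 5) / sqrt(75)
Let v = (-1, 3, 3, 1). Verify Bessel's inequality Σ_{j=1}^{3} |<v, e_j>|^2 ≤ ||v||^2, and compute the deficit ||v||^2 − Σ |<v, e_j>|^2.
Σ |<v, e_j>|^2 = 11/3; ||v||^2 = 20; deficit = 49/3

Write each e_j = u_j / sqrt(<u_j, u_j>) where u_j is the displayed integer vector. Then <v, e_j> = <v, u_j> / sqrt(<u_j, u_j>), so |<v, e_j>|^2 = <v, u_j>^2 / <u_j, u_j>.
Coefficients: <v, e_1> = 2/sqrt(12), <v, e_2> = -1/sqrt(3), <v, e_3> = -15/sqrt(75).
Square and sum: Σ |<v, e_j>|^2 = 11/3.
Compute ||v||^2 = v·v = 20.
Deficit = 20 − 11/3 = 49/3 ≥ 0, confirming Bessel's inequality. (The deficit equals ||v − Σ <v,e_j> e_j||^2, the squared distance from v to span{e_j}.)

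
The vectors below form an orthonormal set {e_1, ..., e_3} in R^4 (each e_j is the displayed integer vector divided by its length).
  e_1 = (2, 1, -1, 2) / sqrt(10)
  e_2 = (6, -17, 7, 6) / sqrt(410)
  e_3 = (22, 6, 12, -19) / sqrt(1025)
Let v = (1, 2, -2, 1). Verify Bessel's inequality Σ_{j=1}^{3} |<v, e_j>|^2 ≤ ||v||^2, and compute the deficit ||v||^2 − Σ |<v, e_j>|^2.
Σ |<v, e_j>|^2 = 241/25; ||v||^2 = 10; deficit = 9/25

Write each e_j = u_j / sqrt(<u_j, u_j>) where u_j is the displayed integer vector. Then <v, e_j> = <v, u_j> / sqrt(<u_j, u_j>), so |<v, e_j>|^2 = <v, u_j>^2 / <u_j, u_j>.
Coefficients: <v, e_1> = 8/sqrt(10), <v, e_2> = -36/sqrt(410), <v, e_3> = -9/sqrt(1025).
Square and sum: Σ |<v, e_j>|^2 = 241/25.
Compute ||v||^2 = v·v = 10.
Deficit = 10 − 241/25 = 9/25 ≥ 0, confirming Bessel's inequality. (The deficit equals ||v − Σ <v,e_j> e_j||^2, the squared distance from v to span{e_j}.)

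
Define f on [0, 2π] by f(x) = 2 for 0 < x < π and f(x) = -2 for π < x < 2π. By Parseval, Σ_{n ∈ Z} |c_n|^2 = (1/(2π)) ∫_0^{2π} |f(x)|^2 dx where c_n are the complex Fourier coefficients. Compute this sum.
Σ |c_n|^2 = 4

Parseval equates the L^2 energy of f (normalised by 1/(2π)) with the ℓ^2 sum of its Fourier coefficients: (1/(2π)) ∫_0^{2π} |f|^2 = Σ |c_n|^2.
Compute the left side: (1/(2π)) [∫_0^π 2^2 dx + ∫_π^{2π} (-2)^2 dx] = (1/(2π)) · (4π + 4π) = (4 + 4)/2 = 4.
So Σ_{n ∈ Z} |c_n|^2 = 4.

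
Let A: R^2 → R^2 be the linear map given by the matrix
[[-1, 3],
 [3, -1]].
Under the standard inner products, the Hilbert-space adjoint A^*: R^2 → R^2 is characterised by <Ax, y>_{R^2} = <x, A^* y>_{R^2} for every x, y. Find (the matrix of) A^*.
A^* = A^T =
[[-1, 3],
 [3, -1]]

For real matrices with standard dot products, the defining identity <Ax, y> = <x, A^* y> gives (Ax)^T y = x^T (A^*) y, i.e. x^T A^T y = x^T (A^*) y. Since this holds for all x, y, we must have A^* = A^T. Therefore
A^* =
[[-1, 3],
 [3, -1]].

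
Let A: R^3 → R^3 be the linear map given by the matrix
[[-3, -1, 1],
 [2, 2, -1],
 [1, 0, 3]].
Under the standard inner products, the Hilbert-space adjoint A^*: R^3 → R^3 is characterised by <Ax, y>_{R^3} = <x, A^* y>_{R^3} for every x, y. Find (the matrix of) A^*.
A^* = A^T =
[[-3, 2, 1],
 [-1, 2, 0],
 [1, -1, 3]]

For real matrices with standard dot products, the defining identity <Ax, y> = <x, A^* y> gives (Ax)^T y = x^T (A^*) y, i.e. x^T A^T y = x^T (A^*) y. Since this holds for all x, y, we must have A^* = A^T. Therefore
A^* =
[[-3, 2, 1],
 [-1, 2, 0],
 [1, -1, 3]].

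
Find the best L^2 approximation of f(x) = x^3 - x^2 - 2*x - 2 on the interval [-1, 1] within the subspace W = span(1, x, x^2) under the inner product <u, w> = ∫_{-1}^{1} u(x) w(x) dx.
g(x) = -x^2 - 7*x/5 - 2

The best approximation g ∈ W is the orthogonal projection of f onto W. Writing g = a_0 + a_1 x + a_2 x^2, the coefficients solve the normal equations G · a = b where
  G_{ij} = <φ_i, φ_j> and b_i = <f, φ_i>, with φ_0 = 1, φ_1 = x, φ_2 = x^2.
G =
  [2, 0, 2/3]
  [0, 2/3, 0]
  [2/3, 0, 2/5],
b = (-14/3, -14/15, -26/15).
Solving gives a_0 = -2, a_1 = -7/5, a_2 = -1, so
  g(x) = -x^2 - 7*x/5 - 2.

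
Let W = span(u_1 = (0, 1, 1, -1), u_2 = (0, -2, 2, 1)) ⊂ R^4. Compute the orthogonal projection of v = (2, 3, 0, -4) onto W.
proj_W(v) = (0, 99/26, 7/26, -38/13)

Set up U = [u_1 | ... | u_2] ∈ R^(4×2). The projector onto W = col(U) is P = U (U^T U)^(-1) U^T.
Compute U^T U =
  [3, -1]
  [-1, 9],
and U^T v = (7, -10).
Solve U^T U · c = U^T v for the coefficients: c = (53/26, -23/26). The projection is proj_W(v) = U c.
Check: (v - proj_W(v)) · u_1 = 0  (should be 0).
Check: (v - proj_W(v)) · u_2 = 0  (should be 0).
Result: proj_W(v) = (0, 99/26, 7/26, -38/13).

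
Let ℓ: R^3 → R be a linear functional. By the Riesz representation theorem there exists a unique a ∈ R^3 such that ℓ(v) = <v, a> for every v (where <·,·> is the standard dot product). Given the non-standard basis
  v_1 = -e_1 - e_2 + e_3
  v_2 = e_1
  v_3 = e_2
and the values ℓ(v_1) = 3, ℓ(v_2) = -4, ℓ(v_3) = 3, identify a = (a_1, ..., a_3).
a = (-4, 3, 2)

Write a = (a_1, ..., a_3) in the standard basis. For each basis vector v_i, ℓ(v_i) = <v_i, a> is a linear equation in the a_j's. Collect the n equations into a matrix system V a = ℓ, where row i of V is v_i (expressed in the standard basis). Since V is invertible (lower-triangular with 1s on the diagonal, up to permutation), solve by back-substitution:
  V =
[[-1, -1, 1],
 [1, 0, 0],
 [0, 1, 0]]
  V a = (3, -4, 3)
Solving gives a = (-4, 3, 2).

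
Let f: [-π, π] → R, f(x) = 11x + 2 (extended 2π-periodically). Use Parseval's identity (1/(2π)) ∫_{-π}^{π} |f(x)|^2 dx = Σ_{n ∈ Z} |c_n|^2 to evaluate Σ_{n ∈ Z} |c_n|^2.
Σ |c_n|^2 = 121π^2/3 + 4

Expand and integrate term by term over [-π, π]:
  ∫ (11x)^2 dx = 121·(2π^3/3); ∫ 2·11·(2)·x dx = 0 (odd integrand); ∫ 2^2 dx = 4·2π.
So (1/(2π)) ∫_{-π}^{π} (11x + 2)^2 dx = 121π^2/3 + 4 = 121π^2/3 + 4.
Parseval ⇒ Σ |c_n|^2 = 121π^2/3 + 4.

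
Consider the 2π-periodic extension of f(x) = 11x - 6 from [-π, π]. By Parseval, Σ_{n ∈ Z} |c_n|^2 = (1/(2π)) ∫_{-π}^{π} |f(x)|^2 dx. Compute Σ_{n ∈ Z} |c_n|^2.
Σ |c_n|^2 = 121π^2/3 + 36

Expand and integrate term by term over [-π, π]:
  ∫ (11x)^2 dx = 121·(2π^3/3); ∫ 2·11·(-6)·x dx = 0 (odd integrand); ∫ (-6)^2 dx = 36·2π.
So (1/(2π)) ∫_{-π}^{π} (11x - 6)^2 dx = 121π^2/3 + 36 = 121π^2/3 + 36.
Parseval ⇒ Σ |c_n|^2 = 121π^2/3 + 36.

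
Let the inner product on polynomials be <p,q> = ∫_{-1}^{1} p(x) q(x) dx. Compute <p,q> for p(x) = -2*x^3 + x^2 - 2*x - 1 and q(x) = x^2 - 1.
<p,q> = 16/15

Expand the product: p(x)·q(x) = -2*x^5 + x^4 - 2*x^2 + 2*x + 1.
∫_{-1}^{1} of each monomial x^k gives [2/(k+1) if k even, 0 if k odd]. Integrating term-by-term (or equivalently evaluating the antiderivative F(x) = -x^6/3 + x^5/5 - 2*x^3/3 + x^2 + x at the endpoints):
  F(1) − F(−1) = 6/5 − (2/15) = 16/15.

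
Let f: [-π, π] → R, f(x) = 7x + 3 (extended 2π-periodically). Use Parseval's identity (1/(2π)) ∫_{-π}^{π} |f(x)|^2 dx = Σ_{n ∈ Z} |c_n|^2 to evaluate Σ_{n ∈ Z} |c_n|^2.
Σ |c_n|^2 = 49π^2/3 + 9

Expand and integrate term by term over [-π, π]:
  ∫ (7x)^2 dx = 49·(2π^3/3); ∫ 2·7·(3)·x dx = 0 (odd integrand); ∫ 3^2 dx = 9·2π.
So (1/(2π)) ∫_{-π}^{π} (7x + 3)^2 dx = 49π^2/3 + 9 = 49π^2/3 + 9.
Parseval ⇒ Σ |c_n|^2 = 49π^2/3 + 9.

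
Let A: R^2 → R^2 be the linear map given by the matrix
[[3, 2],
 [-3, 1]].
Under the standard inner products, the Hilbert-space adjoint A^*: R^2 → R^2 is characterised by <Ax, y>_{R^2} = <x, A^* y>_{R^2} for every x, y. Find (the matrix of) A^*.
A^* = A^T =
[[3, -3],
 [2, 1]]

For real matrices with standard dot products, the defining identity <Ax, y> = <x, A^* y> gives (Ax)^T y = x^T (A^*) y, i.e. x^T A^T y = x^T (A^*) y. Since this holds for all x, y, we must have A^* = A^T. Therefore
A^* =
[[3, -3],
 [2, 1]].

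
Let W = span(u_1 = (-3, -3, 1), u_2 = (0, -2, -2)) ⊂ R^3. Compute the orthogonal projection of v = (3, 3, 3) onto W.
proj_W(v) = (27/17, 69/17, 33/17)

Set up U = [u_1 | ... | u_2] ∈ R^(3×2). The projector onto W = col(U) is P = U (U^T U)^(-1) U^T.
Compute U^T U =
  [19, 4]
  [4, 8],
and U^T v = (-15, -12).
Solve U^T U · c = U^T v for the coefficients: c = (-9/17, -21/17). The projection is proj_W(v) = U c.
Check: (v - proj_W(v)) · u_1 = 0  (should be 0).
Check: (v - proj_W(v)) · u_2 = 0  (should be 0).
Result: proj_W(v) = (27/17, 69/17, 33/17).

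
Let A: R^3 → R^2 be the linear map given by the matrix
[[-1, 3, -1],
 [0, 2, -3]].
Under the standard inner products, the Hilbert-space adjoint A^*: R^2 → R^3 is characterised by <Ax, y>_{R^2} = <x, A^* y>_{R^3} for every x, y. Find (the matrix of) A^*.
A^* = A^T =
[[-1, 0],
 [3, 2],
 [-1, -3]]

For real matrices with standard dot products, the defining identity <Ax, y> = <x, A^* y> gives (Ax)^T y = x^T (A^*) y, i.e. x^T A^T y = x^T (A^*) y. Since this holds for all x, y, we must have A^* = A^T. Therefore
A^* =
[[-1, 0],
 [3, 2],
 [-1, -3]].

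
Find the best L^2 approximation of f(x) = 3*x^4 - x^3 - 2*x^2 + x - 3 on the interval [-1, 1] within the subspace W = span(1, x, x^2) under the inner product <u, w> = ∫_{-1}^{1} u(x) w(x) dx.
g(x) = 4*x^2/7 + 2*x/5 - 114/35

The best approximation g ∈ W is the orthogonal projection of f onto W. Writing g = a_0 + a_1 x + a_2 x^2, the coefficients solve the normal equations G · a = b where
  G_{ij} = <φ_i, φ_j> and b_i = <f, φ_i>, with φ_0 = 1, φ_1 = x, φ_2 = x^2.
G =
  [2, 0, 2/3]
  [0, 2/3, 0]
  [2/3, 0, 2/5],
b = (-92/15, 4/15, -68/35).
Solving gives a_0 = -114/35, a_1 = 2/5, a_2 = 4/7, so
  g(x) = 4*x^2/7 + 2*x/5 - 114/35.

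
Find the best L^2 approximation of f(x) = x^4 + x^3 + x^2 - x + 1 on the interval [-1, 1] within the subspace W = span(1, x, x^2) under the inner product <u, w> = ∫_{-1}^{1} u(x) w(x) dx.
g(x) = 13*x^2/7 - 2*x/5 + 32/35

The best approximation g ∈ W is the orthogonal projection of f onto W. Writing g = a_0 + a_1 x + a_2 x^2, the coefficients solve the normal equations G · a = b where
  G_{ij} = <φ_i, φ_j> and b_i = <f, φ_i>, with φ_0 = 1, φ_1 = x, φ_2 = x^2.
G =
  [2, 0, 2/3]
  [0, 2/3, 0]
  [2/3, 0, 2/5],
b = (46/15, -4/15, 142/105).
Solving gives a_0 = 32/35, a_1 = -2/5, a_2 = 13/7, so
  g(x) = 13*x^2/7 - 2*x/5 + 32/35.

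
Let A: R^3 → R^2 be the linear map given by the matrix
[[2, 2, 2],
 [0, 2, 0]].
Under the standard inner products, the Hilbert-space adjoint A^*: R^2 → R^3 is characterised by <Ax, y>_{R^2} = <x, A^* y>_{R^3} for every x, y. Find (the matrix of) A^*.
A^* = A^T =
[[2, 0],
 [2, 2],
 [2, 0]]

For real matrices with standard dot products, the defining identity <Ax, y> = <x, A^* y> gives (Ax)^T y = x^T (A^*) y, i.e. x^T A^T y = x^T (A^*) y. Since this holds for all x, y, we must have A^* = A^T. Therefore
A^* =
[[2, 0],
 [2, 2],
 [2, 0]].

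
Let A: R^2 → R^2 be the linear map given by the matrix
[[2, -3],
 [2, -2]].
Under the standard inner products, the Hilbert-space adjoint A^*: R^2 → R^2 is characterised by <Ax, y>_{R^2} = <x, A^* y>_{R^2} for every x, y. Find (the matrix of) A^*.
A^* = A^T =
[[2, 2],
 [-3, -2]]

For real matrices with standard dot products, the defining identity <Ax, y> = <x, A^* y> gives (Ax)^T y = x^T (A^*) y, i.e. x^T A^T y = x^T (A^*) y. Since this holds for all x, y, we must have A^* = A^T. Therefore
A^* =
[[2, 2],
 [-3, -2]].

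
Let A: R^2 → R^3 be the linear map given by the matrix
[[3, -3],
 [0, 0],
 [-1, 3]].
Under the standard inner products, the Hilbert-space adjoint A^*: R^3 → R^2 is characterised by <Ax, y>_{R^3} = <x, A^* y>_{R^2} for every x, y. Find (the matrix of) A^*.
A^* = A^T =
[[3, 0, -1],
 [-3, 0, 3]]

For real matrices with standard dot products, the defining identity <Ax, y> = <x, A^* y> gives (Ax)^T y = x^T (A^*) y, i.e. x^T A^T y = x^T (A^*) y. Since this holds for all x, y, we must have A^* = A^T. Therefore
A^* =
[[3, 0, -1],
 [-3, 0, 3]].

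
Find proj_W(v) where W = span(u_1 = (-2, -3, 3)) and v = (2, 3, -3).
proj_W(v) = (2, 3, -3)

Set up U = [u_1 | ... | u_1] ∈ R^(3×1). The projector onto W = col(U) is P = U (U^T U)^(-1) U^T.
Compute U^T U =
  [22],
and U^T v = (-22).
Solve U^T U · c = U^T v for the coefficients: c = (-1). The projection is proj_W(v) = U c.
Check: (v - proj_W(v)) · u_1 = 0  (should be 0).
Result: proj_W(v) = (2, 3, -3).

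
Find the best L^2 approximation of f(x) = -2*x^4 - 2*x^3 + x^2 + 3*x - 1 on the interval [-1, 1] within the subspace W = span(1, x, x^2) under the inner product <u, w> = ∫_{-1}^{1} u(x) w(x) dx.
g(x) = -5*x^2/7 + 9*x/5 - 29/35

The best approximation g ∈ W is the orthogonal projection of f onto W. Writing g = a_0 + a_1 x + a_2 x^2, the coefficients solve the normal equations G · a = b where
  G_{ij} = <φ_i, φ_j> and b_i = <f, φ_i>, with φ_0 = 1, φ_1 = x, φ_2 = x^2.
G =
  [2, 0, 2/3]
  [0, 2/3, 0]
  [2/3, 0, 2/5],
b = (-32/15, 6/5, -88/105).
Solving gives a_0 = -29/35, a_1 = 9/5, a_2 = -5/7, so
  g(x) = -5*x^2/7 + 9*x/5 - 29/35.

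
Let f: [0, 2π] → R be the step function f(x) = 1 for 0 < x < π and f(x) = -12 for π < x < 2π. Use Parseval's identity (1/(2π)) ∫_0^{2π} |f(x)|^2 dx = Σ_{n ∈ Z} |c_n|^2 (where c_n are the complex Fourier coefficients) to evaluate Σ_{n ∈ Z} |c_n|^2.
Σ |c_n|^2 = 145/2

Parseval equates the L^2 energy of f (normalised by 1/(2π)) with the ℓ^2 sum of its Fourier coefficients: (1/(2π)) ∫_0^{2π} |f|^2 = Σ |c_n|^2.
Compute the left side: (1/(2π)) [∫_0^π 1^2 dx + ∫_π^{2π} (-12)^2 dx] = (1/(2π)) · (1π + 144π) = (1 + 144)/2 = 145/2.
So Σ_{n ∈ Z} |c_n|^2 = 145/2.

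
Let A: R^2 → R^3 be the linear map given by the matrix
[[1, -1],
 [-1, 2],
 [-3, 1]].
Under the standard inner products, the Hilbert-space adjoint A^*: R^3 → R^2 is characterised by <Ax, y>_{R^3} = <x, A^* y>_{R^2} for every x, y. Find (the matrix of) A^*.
A^* = A^T =
[[1, -1, -3],
 [-1, 2, 1]]

For real matrices with standard dot products, the defining identity <Ax, y> = <x, A^* y> gives (Ax)^T y = x^T (A^*) y, i.e. x^T A^T y = x^T (A^*) y. Since this holds for all x, y, we must have A^* = A^T. Therefore
A^* =
[[1, -1, -3],
 [-1, 2, 1]].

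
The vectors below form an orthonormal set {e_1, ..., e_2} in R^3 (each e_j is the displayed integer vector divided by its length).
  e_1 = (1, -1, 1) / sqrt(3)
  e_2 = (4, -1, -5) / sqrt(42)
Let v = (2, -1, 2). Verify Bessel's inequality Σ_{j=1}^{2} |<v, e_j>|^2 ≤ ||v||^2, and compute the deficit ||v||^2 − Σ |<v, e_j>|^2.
Σ |<v, e_j>|^2 = 117/14; ||v||^2 = 9; deficit = 9/14

Write each e_j = u_j / sqrt(<u_j, u_j>) where u_j is the displayed integer vector. Then <v, e_j> = <v, u_j> / sqrt(<u_j, u_j>), so |<v, e_j>|^2 = <v, u_j>^2 / <u_j, u_j>.
Coefficients: <v, e_1> = 5/sqrt(3), <v, e_2> = -1/sqrt(42).
Square and sum: Σ |<v, e_j>|^2 = 117/14.
Compute ||v||^2 = v·v = 9.
Deficit = 9 − 117/14 = 9/14 ≥ 0, confirming Bessel's inequality. (The deficit equals ||v − Σ <v,e_j> e_j||^2, the squared distance from v to span{e_j}.)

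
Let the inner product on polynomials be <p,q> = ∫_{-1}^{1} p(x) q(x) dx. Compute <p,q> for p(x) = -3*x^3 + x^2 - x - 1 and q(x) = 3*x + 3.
<p,q> = -48/5

Expand the product: p(x)·q(x) = -9*x^4 - 6*x^3 - 6*x - 3.
∫_{-1}^{1} of each monomial x^k gives [2/(k+1) if k even, 0 if k odd]. Integrating term-by-term (or equivalently evaluating the antiderivative F(x) = -9*x^5/5 - 3*x^4/2 - 3*x^2 - 3*x at the endpoints):
  F(1) − F(−1) = -93/10 − (3/10) = -48/5.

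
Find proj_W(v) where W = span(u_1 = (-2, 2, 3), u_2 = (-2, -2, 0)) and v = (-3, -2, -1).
proj_W(v) = (-81/34, -89/34, -3/17)

Set up U = [u_1 | ... | u_2] ∈ R^(3×2). The projector onto W = col(U) is P = U (U^T U)^(-1) U^T.
Compute U^T U =
  [17, 0]
  [0, 8],
and U^T v = (-1, 10).
Solve U^T U · c = U^T v for the coefficients: c = (-1/17, 5/4). The projection is proj_W(v) = U c.
Check: (v - proj_W(v)) · u_1 = 0  (should be 0).
Check: (v - proj_W(v)) · u_2 = 0  (should be 0).
Result: proj_W(v) = (-81/34, -89/34, -3/17).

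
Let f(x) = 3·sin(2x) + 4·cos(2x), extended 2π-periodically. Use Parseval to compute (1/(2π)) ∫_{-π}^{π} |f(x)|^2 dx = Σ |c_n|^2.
Σ |c_n|^2 = 25/2

Expand |f|^2 and use orthogonality of {sin(nx), cos(mx)} on [-π, π]:
  ∫_{-π}^{π} sin(nx)^2 dx = π, ∫ cos(mx)^2 dx = π, and cross terms integrate to 0.
So ∫_{-π}^{π} f(x)^2 dx = 3^2 · π + 4^2 · π = (9 + 16)π.
Divide by 2π: (9 + 16)/2 = 25/2.
By Parseval, this equals Σ |c_n|^2.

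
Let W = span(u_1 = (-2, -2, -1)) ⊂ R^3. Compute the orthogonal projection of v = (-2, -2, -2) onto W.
proj_W(v) = (-20/9, -20/9, -10/9)

Set up U = [u_1 | ... | u_1] ∈ R^(3×1). The projector onto W = col(U) is P = U (U^T U)^(-1) U^T.
Compute U^T U =
  [9],
and U^T v = (10).
Solve U^T U · c = U^T v for the coefficients: c = (10/9). The projection is proj_W(v) = U c.
Check: (v - proj_W(v)) · u_1 = 0  (should be 0).
Result: proj_W(v) = (-20/9, -20/9, -10/9).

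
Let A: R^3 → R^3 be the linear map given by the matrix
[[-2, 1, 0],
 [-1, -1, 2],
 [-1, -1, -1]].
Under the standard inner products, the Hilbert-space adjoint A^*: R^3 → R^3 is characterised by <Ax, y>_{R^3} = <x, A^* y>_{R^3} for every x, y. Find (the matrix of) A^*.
A^* = A^T =
[[-2, -1, -1],
 [1, -1, -1],
 [0, 2, -1]]

For real matrices with standard dot products, the defining identity <Ax, y> = <x, A^* y> gives (Ax)^T y = x^T (A^*) y, i.e. x^T A^T y = x^T (A^*) y. Since this holds for all x, y, we must have A^* = A^T. Therefore
A^* =
[[-2, -1, -1],
 [1, -1, -1],
 [0, 2, -1]].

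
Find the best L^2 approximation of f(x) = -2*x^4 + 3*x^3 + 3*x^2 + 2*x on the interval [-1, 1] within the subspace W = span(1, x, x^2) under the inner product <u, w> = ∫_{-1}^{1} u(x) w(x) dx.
g(x) = 9*x^2/7 + 19*x/5 + 6/35

The best approximation g ∈ W is the orthogonal projection of f onto W. Writing g = a_0 + a_1 x + a_2 x^2, the coefficients solve the normal equations G · a = b where
  G_{ij} = <φ_i, φ_j> and b_i = <f, φ_i>, with φ_0 = 1, φ_1 = x, φ_2 = x^2.
G =
  [2, 0, 2/3]
  [0, 2/3, 0]
  [2/3, 0, 2/5],
b = (6/5, 38/15, 22/35).
Solving gives a_0 = 6/35, a_1 = 19/5, a_2 = 9/7, so
  g(x) = 9*x^2/7 + 19*x/5 + 6/35.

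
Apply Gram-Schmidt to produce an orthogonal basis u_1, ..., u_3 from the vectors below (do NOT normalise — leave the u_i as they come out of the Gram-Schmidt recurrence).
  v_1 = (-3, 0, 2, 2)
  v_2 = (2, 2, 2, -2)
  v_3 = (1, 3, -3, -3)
Orthogonal basis:
  u_1 = (-3, 0, 2, 2)
  u_2 = (16/17, 2, 46/17, -22/17)
  u_3 = (-108/59, 154/59, -104/59, -58/59)

Apply the Gram-Schmidt recurrence
  u_1 = v_1
  u_i = v_i − Σ_{j<i} ((v_i · u_j) / (u_j · u_j)) · u_j.

Step by step this gives:
  u_1 = (-3, 0, 2, 2)
  u_2 = (16/17, 2, 46/17, -22/17)
  u_3 = (-108/59, 154/59, -104/59, -58/59)

Orthogonality check:
  u_2 · u_1 = 0 (should be 0)
  u_3 · u_1 = 0 (should be 0)
  u_3 · u_2 = 0 (should be 0)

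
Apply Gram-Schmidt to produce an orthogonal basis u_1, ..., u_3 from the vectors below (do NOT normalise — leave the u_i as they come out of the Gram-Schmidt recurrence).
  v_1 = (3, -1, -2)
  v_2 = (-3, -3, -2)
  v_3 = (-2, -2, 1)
Orthogonal basis:
  u_1 = (3, -1, -2)
  u_2 = (-18/7, -22/7, -16/7)
  u_3 = (7/19, -21/19, 21/19)

Apply the Gram-Schmidt recurrence
  u_1 = v_1
  u_i = v_i − Σ_{j<i} ((v_i · u_j) / (u_j · u_j)) · u_j.

Step by step this gives:
  u_1 = (3, -1, -2)
  u_2 = (-18/7, -22/7, -16/7)
  u_3 = (7/19, -21/19, 21/19)

Orthogonality check:
  u_2 · u_1 = 0 (should be 0)
  u_3 · u_1 = 0 (should be 0)
  u_3 · u_2 = 0 (should be 0)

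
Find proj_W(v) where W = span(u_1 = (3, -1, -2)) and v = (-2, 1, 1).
proj_W(v) = (-27/14, 9/14, 9/7)

Set up U = [u_1 | ... | u_1] ∈ R^(3×1). The projector onto W = col(U) is P = U (U^T U)^(-1) U^T.
Compute U^T U =
  [14],
and U^T v = (-9).
Solve U^T U · c = U^T v for the coefficients: c = (-9/14). The projection is proj_W(v) = U c.
Check: (v - proj_W(v)) · u_1 = 0  (should be 0).
Result: proj_W(v) = (-27/14, 9/14, 9/7).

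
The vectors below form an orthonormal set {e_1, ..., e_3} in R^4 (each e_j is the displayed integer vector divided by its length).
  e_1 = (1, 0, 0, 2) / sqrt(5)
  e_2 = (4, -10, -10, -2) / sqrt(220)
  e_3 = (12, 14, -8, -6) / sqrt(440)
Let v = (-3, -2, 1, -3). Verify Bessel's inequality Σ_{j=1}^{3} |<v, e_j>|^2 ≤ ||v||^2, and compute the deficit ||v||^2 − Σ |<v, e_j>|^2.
Σ |<v, e_j>|^2 = 229/10; ||v||^2 = 23; deficit = 1/10

Write each e_j = u_j / sqrt(<u_j, u_j>) where u_j is the displayed integer vector. Then <v, e_j> = <v, u_j> / sqrt(<u_j, u_j>), so |<v, e_j>|^2 = <v, u_j>^2 / <u_j, u_j>.
Coefficients: <v, e_1> = -9/sqrt(5), <v, e_2> = 4/sqrt(220), <v, e_3> = -54/sqrt(440).
Square and sum: Σ |<v, e_j>|^2 = 229/10.
Compute ||v||^2 = v·v = 23.
Deficit = 23 − 229/10 = 1/10 ≥ 0, confirming Bessel's inequality. (The deficit equals ||v − Σ <v,e_j> e_j||^2, the squared distance from v to span{e_j}.)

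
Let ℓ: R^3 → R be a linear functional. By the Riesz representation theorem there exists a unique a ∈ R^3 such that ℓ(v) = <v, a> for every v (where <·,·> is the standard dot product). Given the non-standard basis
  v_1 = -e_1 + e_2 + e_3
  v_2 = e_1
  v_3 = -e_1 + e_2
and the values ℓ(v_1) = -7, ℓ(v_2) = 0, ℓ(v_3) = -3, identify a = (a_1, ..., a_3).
a = (0, -3, -4)

Write a = (a_1, ..., a_3) in the standard basis. For each basis vector v_i, ℓ(v_i) = <v_i, a> is a linear equation in the a_j's. Collect the n equations into a matrix system V a = ℓ, where row i of V is v_i (expressed in the standard basis). Since V is invertible (lower-triangular with 1s on the diagonal, up to permutation), solve by back-substitution:
  V =
[[-1, 1, 1],
 [1, 0, 0],
 [-1, 1, 0]]
  V a = (-7, 0, -3)
Solving gives a = (0, -3, -4).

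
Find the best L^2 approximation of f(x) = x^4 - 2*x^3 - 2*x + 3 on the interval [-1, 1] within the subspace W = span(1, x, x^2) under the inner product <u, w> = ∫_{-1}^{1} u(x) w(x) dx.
g(x) = 6*x^2/7 - 16*x/5 + 102/35

The best approximation g ∈ W is the orthogonal projection of f onto W. Writing g = a_0 + a_1 x + a_2 x^2, the coefficients solve the normal equations G · a = b where
  G_{ij} = <φ_i, φ_j> and b_i = <f, φ_i>, with φ_0 = 1, φ_1 = x, φ_2 = x^2.
G =
  [2, 0, 2/3]
  [0, 2/3, 0]
  [2/3, 0, 2/5],
b = (32/5, -32/15, 16/7).
Solving gives a_0 = 102/35, a_1 = -16/5, a_2 = 6/7, so
  g(x) = 6*x^2/7 - 16*x/5 + 102/35.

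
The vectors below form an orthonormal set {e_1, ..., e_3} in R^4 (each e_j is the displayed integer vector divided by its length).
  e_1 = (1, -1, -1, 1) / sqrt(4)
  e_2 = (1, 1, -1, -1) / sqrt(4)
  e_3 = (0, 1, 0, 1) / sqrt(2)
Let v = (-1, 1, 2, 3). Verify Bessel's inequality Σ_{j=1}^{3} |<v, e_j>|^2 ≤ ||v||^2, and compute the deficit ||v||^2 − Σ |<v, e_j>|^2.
Σ |<v, e_j>|^2 = 29/2; ||v||^2 = 15; deficit = 1/2

Write each e_j = u_j / sqrt(<u_j, u_j>) where u_j is the displayed integer vector. Then <v, e_j> = <v, u_j> / sqrt(<u_j, u_j>), so |<v, e_j>|^2 = <v, u_j>^2 / <u_j, u_j>.
Coefficients: <v, e_1> = -1/sqrt(4), <v, e_2> = -5/sqrt(4), <v, e_3> = 4/sqrt(2).
Square and sum: Σ |<v, e_j>|^2 = 29/2.
Compute ||v||^2 = v·v = 15.
Deficit = 15 − 29/2 = 1/2 ≥ 0, confirming Bessel's inequality. (The deficit equals ||v − Σ <v,e_j> e_j||^2, the squared distance from v to span{e_j}.)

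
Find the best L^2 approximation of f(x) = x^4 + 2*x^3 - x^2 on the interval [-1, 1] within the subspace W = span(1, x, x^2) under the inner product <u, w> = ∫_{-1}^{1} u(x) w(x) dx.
g(x) = -x^2/7 + 6*x/5 - 3/35

The best approximation g ∈ W is the orthogonal projection of f onto W. Writing g = a_0 + a_1 x + a_2 x^2, the coefficients solve the normal equations G · a = b where
  G_{ij} = <φ_i, φ_j> and b_i = <f, φ_i>, with φ_0 = 1, φ_1 = x, φ_2 = x^2.
G =
  [2, 0, 2/3]
  [0, 2/3, 0]
  [2/3, 0, 2/5],
b = (-4/15, 4/5, -4/35).
Solving gives a_0 = -3/35, a_1 = 6/5, a_2 = -1/7, so
  g(x) = -x^2/7 + 6*x/5 - 3/35.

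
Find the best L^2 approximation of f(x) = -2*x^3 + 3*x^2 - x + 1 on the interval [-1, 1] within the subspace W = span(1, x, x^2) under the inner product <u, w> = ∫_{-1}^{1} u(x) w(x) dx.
g(x) = 3*x^2 - 11*x/5 + 1

The best approximation g ∈ W is the orthogonal projection of f onto W. Writing g = a_0 + a_1 x + a_2 x^2, the coefficients solve the normal equations G · a = b where
  G_{ij} = <φ_i, φ_j> and b_i = <f, φ_i>, with φ_0 = 1, φ_1 = x, φ_2 = x^2.
G =
  [2, 0, 2/3]
  [0, 2/3, 0]
  [2/3, 0, 2/5],
b = (4, -22/15, 28/15).
Solving gives a_0 = 1, a_1 = -11/5, a_2 = 3, so
  g(x) = 3*x^2 - 11*x/5 + 1.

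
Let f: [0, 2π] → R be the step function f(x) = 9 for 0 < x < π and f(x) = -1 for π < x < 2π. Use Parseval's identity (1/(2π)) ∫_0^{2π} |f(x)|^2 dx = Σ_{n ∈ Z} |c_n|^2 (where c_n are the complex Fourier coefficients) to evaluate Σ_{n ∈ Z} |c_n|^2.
Σ |c_n|^2 = 41

Parseval equates the L^2 energy of f (normalised by 1/(2π)) with the ℓ^2 sum of its Fourier coefficients: (1/(2π)) ∫_0^{2π} |f|^2 = Σ |c_n|^2.
Compute the left side: (1/(2π)) [∫_0^π 9^2 dx + ∫_π^{2π} (-1)^2 dx] = (1/(2π)) · (81π + 1π) = (81 + 1)/2 = 41.
So Σ_{n ∈ Z} |c_n|^2 = 41.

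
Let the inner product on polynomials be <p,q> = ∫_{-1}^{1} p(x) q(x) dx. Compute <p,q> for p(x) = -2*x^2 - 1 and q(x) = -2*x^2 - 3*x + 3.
<p,q> = -106/15

Expand the product: p(x)·q(x) = 4*x^4 + 6*x^3 - 4*x^2 + 3*x - 3.
∫_{-1}^{1} of each monomial x^k gives [2/(k+1) if k even, 0 if k odd]. Integrating term-by-term (or equivalently evaluating the antiderivative F(x) = 4*x^5/5 + 3*x^4/2 - 4*x^3/3 + 3*x^2/2 - 3*x at the endpoints):
  F(1) − F(−1) = -8/15 − (98/15) = -106/15.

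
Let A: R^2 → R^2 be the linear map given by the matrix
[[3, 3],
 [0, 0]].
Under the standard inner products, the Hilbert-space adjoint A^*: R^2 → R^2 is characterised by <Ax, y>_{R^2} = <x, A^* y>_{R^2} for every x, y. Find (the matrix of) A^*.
A^* = A^T =
[[3, 0],
 [3, 0]]

For real matrices with standard dot products, the defining identity <Ax, y> = <x, A^* y> gives (Ax)^T y = x^T (A^*) y, i.e. x^T A^T y = x^T (A^*) y. Since this holds for all x, y, we must have A^* = A^T. Therefore
A^* =
[[3, 0],
 [3, 0]].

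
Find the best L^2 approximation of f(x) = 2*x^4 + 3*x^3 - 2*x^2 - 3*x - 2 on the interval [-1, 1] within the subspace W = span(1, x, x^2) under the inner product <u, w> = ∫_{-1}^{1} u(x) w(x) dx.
g(x) = -2*x^2/7 - 6*x/5 - 76/35

The best approximation g ∈ W is the orthogonal projection of f onto W. Writing g = a_0 + a_1 x + a_2 x^2, the coefficients solve the normal equations G · a = b where
  G_{ij} = <φ_i, φ_j> and b_i = <f, φ_i>, with φ_0 = 1, φ_1 = x, φ_2 = x^2.
G =
  [2, 0, 2/3]
  [0, 2/3, 0]
  [2/3, 0, 2/5],
b = (-68/15, -4/5, -164/105).
Solving gives a_0 = -76/35, a_1 = -6/5, a_2 = -2/7, so
  g(x) = -2*x^2/7 - 6*x/5 - 76/35.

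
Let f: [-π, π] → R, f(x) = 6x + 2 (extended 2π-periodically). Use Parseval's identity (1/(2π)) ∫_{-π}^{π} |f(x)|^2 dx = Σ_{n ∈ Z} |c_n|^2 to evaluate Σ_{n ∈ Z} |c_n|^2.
Σ |c_n|^2 = 12π^2 + 4

Expand and integrate term by term over [-π, π]:
  ∫ (6x)^2 dx = 36·(2π^3/3); ∫ 2·6·(2)·x dx = 0 (odd integrand); ∫ 2^2 dx = 4·2π.
So (1/(2π)) ∫_{-π}^{π} (6x + 2)^2 dx = 36π^2/3 + 4 = 12π^2 + 4.
Parseval ⇒ Σ |c_n|^2 = 12π^2 + 4.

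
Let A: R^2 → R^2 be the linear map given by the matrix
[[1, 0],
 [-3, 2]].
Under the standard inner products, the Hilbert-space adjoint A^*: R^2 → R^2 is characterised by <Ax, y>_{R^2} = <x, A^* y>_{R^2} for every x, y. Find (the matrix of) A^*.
A^* = A^T =
[[1, -3],
 [0, 2]]

For real matrices with standard dot products, the defining identity <Ax, y> = <x, A^* y> gives (Ax)^T y = x^T (A^*) y, i.e. x^T A^T y = x^T (A^*) y. Since this holds for all x, y, we must have A^* = A^T. Therefore
A^* =
[[1, -3],
 [0, 2]].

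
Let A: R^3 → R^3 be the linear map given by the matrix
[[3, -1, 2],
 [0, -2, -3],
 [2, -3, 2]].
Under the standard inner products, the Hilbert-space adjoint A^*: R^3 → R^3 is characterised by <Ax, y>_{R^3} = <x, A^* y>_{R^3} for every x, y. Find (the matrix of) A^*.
A^* = A^T =
[[3, 0, 2],
 [-1, -2, -3],
 [2, -3, 2]]

For real matrices with standard dot products, the defining identity <Ax, y> = <x, A^* y> gives (Ax)^T y = x^T (A^*) y, i.e. x^T A^T y = x^T (A^*) y. Since this holds for all x, y, we must have A^* = A^T. Therefore
A^* =
[[3, 0, 2],
 [-1, -2, -3],
 [2, -3, 2]].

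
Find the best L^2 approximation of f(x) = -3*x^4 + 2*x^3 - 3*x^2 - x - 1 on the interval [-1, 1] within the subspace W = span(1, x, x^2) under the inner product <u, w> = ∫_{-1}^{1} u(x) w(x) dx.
g(x) = -39*x^2/7 + x/5 - 26/35

The best approximation g ∈ W is the orthogonal projection of f onto W. Writing g = a_0 + a_1 x + a_2 x^2, the coefficients solve the normal equations G · a = b where
  G_{ij} = <φ_i, φ_j> and b_i = <f, φ_i>, with φ_0 = 1, φ_1 = x, φ_2 = x^2.
G =
  [2, 0, 2/3]
  [0, 2/3, 0]
  [2/3, 0, 2/5],
b = (-26/5, 2/15, -286/105).
Solving gives a_0 = -26/35, a_1 = 1/5, a_2 = -39/7, so
  g(x) = -39*x^2/7 + x/5 - 26/35.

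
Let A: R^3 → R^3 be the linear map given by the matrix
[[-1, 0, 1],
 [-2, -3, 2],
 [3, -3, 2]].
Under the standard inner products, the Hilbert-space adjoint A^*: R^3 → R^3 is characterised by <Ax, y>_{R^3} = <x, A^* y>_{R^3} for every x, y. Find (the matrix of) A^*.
A^* = A^T =
[[-1, -2, 3],
 [0, -3, -3],
 [1, 2, 2]]

For real matrices with standard dot products, the defining identity <Ax, y> = <x, A^* y> gives (Ax)^T y = x^T (A^*) y, i.e. x^T A^T y = x^T (A^*) y. Since this holds for all x, y, we must have A^* = A^T. Therefore
A^* =
[[-1, -2, 3],
 [0, -3, -3],
 [1, 2, 2]].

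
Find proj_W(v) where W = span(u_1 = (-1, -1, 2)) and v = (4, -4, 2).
proj_W(v) = (-2/3, -2/3, 4/3)

Set up U = [u_1 | ... | u_1] ∈ R^(3×1). The projector onto W = col(U) is P = U (U^T U)^(-1) U^T.
Compute U^T U =
  [6],
and U^T v = (4).
Solve U^T U · c = U^T v for the coefficients: c = (2/3). The projection is proj_W(v) = U c.
Check: (v - proj_W(v)) · u_1 = 0  (should be 0).
Result: proj_W(v) = (-2/3, -2/3, 4/3).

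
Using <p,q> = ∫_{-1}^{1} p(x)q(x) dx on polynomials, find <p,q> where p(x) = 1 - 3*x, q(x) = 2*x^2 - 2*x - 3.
<p,q> = -2/3

Expand the product: p(x)·q(x) = -6*x^3 + 8*x^2 + 7*x - 3.
∫_{-1}^{1} of each monomial x^k gives [2/(k+1) if k even, 0 if k odd]. Integrating term-by-term (or equivalently evaluating the antiderivative F(x) = -3*x^4/2 + 8*x^3/3 + 7*x^2/2 - 3*x at the endpoints):
  F(1) − F(−1) = 5/3 − (7/3) = -2/3.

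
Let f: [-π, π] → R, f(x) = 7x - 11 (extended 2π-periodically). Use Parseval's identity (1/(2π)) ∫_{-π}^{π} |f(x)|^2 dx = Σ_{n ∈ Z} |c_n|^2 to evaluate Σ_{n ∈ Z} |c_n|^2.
Σ |c_n|^2 = 49π^2/3 + 121

Expand and integrate term by term over [-π, π]:
  ∫ (7x)^2 dx = 49·(2π^3/3); ∫ 2·7·(-11)·x dx = 0 (odd integrand); ∫ (-11)^2 dx = 121·2π.
So (1/(2π)) ∫_{-π}^{π} (7x - 11)^2 dx = 49π^2/3 + 121 = 49π^2/3 + 121.
Parseval ⇒ Σ |c_n|^2 = 49π^2/3 + 121.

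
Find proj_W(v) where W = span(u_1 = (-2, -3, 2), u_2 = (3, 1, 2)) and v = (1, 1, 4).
proj_W(v) = (151/71, -29/71, 214/71)

Set up U = [u_1 | ... | u_2] ∈ R^(3×2). The projector onto W = col(U) is P = U (U^T U)^(-1) U^T.
Compute U^T U =
  [17, -5]
  [-5, 14],
and U^T v = (3, 12).
Solve U^T U · c = U^T v for the coefficients: c = (34/71, 73/71). The projection is proj_W(v) = U c.
Check: (v - proj_W(v)) · u_1 = 0  (should be 0).
Check: (v - proj_W(v)) · u_2 = 0  (should be 0).
Result: proj_W(v) = (151/71, -29/71, 214/71).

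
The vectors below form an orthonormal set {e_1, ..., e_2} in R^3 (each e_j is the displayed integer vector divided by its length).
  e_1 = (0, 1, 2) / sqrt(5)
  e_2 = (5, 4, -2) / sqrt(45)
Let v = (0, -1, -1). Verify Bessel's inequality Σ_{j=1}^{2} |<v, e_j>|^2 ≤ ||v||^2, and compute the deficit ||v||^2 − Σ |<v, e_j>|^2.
Σ |<v, e_j>|^2 = 17/9; ||v||^2 = 2; deficit = 1/9

Write each e_j = u_j / sqrt(<u_j, u_j>) where u_j is the displayed integer vector. Then <v, e_j> = <v, u_j> / sqrt(<u_j, u_j>), so |<v, e_j>|^2 = <v, u_j>^2 / <u_j, u_j>.
Coefficients: <v, e_1> = -3/sqrt(5), <v, e_2> = -2/sqrt(45).
Square and sum: Σ |<v, e_j>|^2 = 17/9.
Compute ||v||^2 = v·v = 2.
Deficit = 2 − 17/9 = 1/9 ≥ 0, confirming Bessel's inequality. (The deficit equals ||v − Σ <v,e_j> e_j||^2, the squared distance from v to span{e_j}.)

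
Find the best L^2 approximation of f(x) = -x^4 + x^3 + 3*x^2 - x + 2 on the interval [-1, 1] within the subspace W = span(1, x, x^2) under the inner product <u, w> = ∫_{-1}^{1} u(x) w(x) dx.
g(x) = 15*x^2/7 - 2*x/5 + 73/35

The best approximation g ∈ W is the orthogonal projection of f onto W. Writing g = a_0 + a_1 x + a_2 x^2, the coefficients solve the normal equations G · a = b where
  G_{ij} = <φ_i, φ_j> and b_i = <f, φ_i>, with φ_0 = 1, φ_1 = x, φ_2 = x^2.
G =
  [2, 0, 2/3]
  [0, 2/3, 0]
  [2/3, 0, 2/5],
b = (28/5, -4/15, 236/105).
Solving gives a_0 = 73/35, a_1 = -2/5, a_2 = 15/7, so
  g(x) = 15*x^2/7 - 2*x/5 + 73/35.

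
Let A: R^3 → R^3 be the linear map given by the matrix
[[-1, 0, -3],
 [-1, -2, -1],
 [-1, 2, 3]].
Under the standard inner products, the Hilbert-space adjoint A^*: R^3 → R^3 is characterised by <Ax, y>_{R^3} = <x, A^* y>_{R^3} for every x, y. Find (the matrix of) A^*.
A^* = A^T =
[[-1, -1, -1],
 [0, -2, 2],
 [-3, -1, 3]]

For real matrices with standard dot products, the defining identity <Ax, y> = <x, A^* y> gives (Ax)^T y = x^T (A^*) y, i.e. x^T A^T y = x^T (A^*) y. Since this holds for all x, y, we must have A^* = A^T. Therefore
A^* =
[[-1, -1, -1],
 [0, -2, 2],
 [-3, -1, 3]].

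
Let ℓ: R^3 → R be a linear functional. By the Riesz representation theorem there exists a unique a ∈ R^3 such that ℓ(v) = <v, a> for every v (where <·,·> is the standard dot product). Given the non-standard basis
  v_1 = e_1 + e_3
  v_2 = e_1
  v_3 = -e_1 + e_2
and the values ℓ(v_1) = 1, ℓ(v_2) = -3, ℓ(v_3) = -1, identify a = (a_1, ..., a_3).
a = (-3, -4, 4)

Write a = (a_1, ..., a_3) in the standard basis. For each basis vector v_i, ℓ(v_i) = <v_i, a> is a linear equation in the a_j's. Collect the n equations into a matrix system V a = ℓ, where row i of V is v_i (expressed in the standard basis). Since V is invertible (lower-triangular with 1s on the diagonal, up to permutation), solve by back-substitution:
  V =
[[1, 0, 1],
 [1, 0, 0],
 [-1, 1, 0]]
  V a = (1, -3, -1)
Solving gives a = (-3, -4, 4).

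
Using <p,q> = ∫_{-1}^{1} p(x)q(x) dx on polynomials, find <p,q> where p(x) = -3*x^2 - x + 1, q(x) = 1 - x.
<p,q> = 2/3

Expand the product: p(x)·q(x) = 3*x^3 - 2*x^2 - 2*x + 1.
∫_{-1}^{1} of each monomial x^k gives [2/(k+1) if k even, 0 if k odd]. Integrating term-by-term (or equivalently evaluating the antiderivative F(x) = 3*x^4/4 - 2*x^3/3 - x^2 + x at the endpoints):
  F(1) − F(−1) = 1/12 − (-7/12) = 2/3.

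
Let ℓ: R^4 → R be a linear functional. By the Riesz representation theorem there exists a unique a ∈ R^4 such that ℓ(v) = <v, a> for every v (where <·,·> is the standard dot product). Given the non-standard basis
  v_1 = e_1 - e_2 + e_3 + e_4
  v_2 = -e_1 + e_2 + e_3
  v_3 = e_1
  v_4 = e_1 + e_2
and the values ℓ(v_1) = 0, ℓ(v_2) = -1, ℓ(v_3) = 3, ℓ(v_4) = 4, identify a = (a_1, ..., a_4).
a = (3, 1, 1, -3)

Write a = (a_1, ..., a_4) in the standard basis. For each basis vector v_i, ℓ(v_i) = <v_i, a> is a linear equation in the a_j's. Collect the n equations into a matrix system V a = ℓ, where row i of V is v_i (expressed in the standard basis). Since V is invertible (lower-triangular with 1s on the diagonal, up to permutation), solve by back-substitution:
  V =
[[1, -1, 1, 1],
 [-1, 1, 1, 0],
 [1, 0, 0, 0],
 [1, 1, 0, 0]]
  V a = (0, -1, 3, 4)
Solving gives a = (3, 1, 1, -3).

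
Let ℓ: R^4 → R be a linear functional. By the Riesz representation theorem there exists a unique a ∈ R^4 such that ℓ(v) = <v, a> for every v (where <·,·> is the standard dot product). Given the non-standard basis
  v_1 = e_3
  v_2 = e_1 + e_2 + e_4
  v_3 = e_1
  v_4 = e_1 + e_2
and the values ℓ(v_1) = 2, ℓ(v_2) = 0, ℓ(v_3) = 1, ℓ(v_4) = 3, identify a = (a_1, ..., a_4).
a = (1, 2, 2, -3)

Write a = (a_1, ..., a_4) in the standard basis. For each basis vector v_i, ℓ(v_i) = <v_i, a> is a linear equation in the a_j's. Collect the n equations into a matrix system V a = ℓ, where row i of V is v_i (expressed in the standard basis). Since V is invertible (lower-triangular with 1s on the diagonal, up to permutation), solve by back-substitution:
  V =
[[0, 0, 1, 0],
 [1, 1, 0, 1],
 [1, 0, 0, 0],
 [1, 1, 0, 0]]
  V a = (2, 0, 1, 3)
Solving gives a = (1, 2, 2, -3).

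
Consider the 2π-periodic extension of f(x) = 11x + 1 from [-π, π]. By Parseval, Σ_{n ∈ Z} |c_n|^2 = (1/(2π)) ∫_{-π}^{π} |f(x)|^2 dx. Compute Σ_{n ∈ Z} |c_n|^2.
Σ |c_n|^2 = 121π^2/3 + 1

Expand and integrate term by term over [-π, π]:
  ∫ (11x)^2 dx = 121·(2π^3/3); ∫ 2·11·(1)·x dx = 0 (odd integrand); ∫ 1^2 dx = 1·2π.
So (1/(2π)) ∫_{-π}^{π} (11x + 1)^2 dx = 121π^2/3 + 1 = 121π^2/3 + 1.
Parseval ⇒ Σ |c_n|^2 = 121π^2/3 + 1.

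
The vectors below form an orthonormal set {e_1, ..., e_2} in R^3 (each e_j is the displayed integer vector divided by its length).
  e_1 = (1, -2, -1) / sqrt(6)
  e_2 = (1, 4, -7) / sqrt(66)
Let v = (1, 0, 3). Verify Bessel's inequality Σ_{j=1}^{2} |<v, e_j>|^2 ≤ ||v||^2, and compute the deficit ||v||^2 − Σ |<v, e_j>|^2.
Σ |<v, e_j>|^2 = 74/11; ||v||^2 = 10; deficit = 36/11

Write each e_j = u_j / sqrt(<u_j, u_j>) where u_j is the displayed integer vector. Then <v, e_j> = <v, u_j> / sqrt(<u_j, u_j>), so |<v, e_j>|^2 = <v, u_j>^2 / <u_j, u_j>.
Coefficients: <v, e_1> = -2/sqrt(6), <v, e_2> = -20/sqrt(66).
Square and sum: Σ |<v, e_j>|^2 = 74/11.
Compute ||v||^2 = v·v = 10.
Deficit = 10 − 74/11 = 36/11 ≥ 0, confirming Bessel's inequality. (The deficit equals ||v − Σ <v,e_j> e_j||^2, the squared distance from v to span{e_j}.)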